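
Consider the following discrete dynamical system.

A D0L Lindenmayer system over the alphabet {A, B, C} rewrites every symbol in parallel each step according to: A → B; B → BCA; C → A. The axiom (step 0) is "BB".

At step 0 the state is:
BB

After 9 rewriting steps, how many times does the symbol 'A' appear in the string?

250

[0] BB
[1] BCABCA
[2] BCAABBCAAB
[3] BCAABBBCABCAABBBCA
[4] BCAABBBCABCABCAABBCAABBBCABCABCAAB
[5] BCAABBBCABCABCAABBCAABBCAABBBCABCAABBBCABCABCAABBCAABBCAABBBCA
[6] BCAABBBCABCABCAABBCAABBCAABBBCABCAABBBCABCAABBBCABCABCAABBCAABBBCABCABCAABBCAABBCAABBBCABCAABBBCABCAABBBCABCABCAAB
[7] BCAABBBCABCABCAABBCAABBCAABBBCABCAABBBCABCAABBBCABCABCAABB…CABCABCAABBCAABBBCABCABCAABBCAABBBCABCABCAABBCAABBCAABBBCA  (len 210)
[8] BCAABBBCABCABCAABBCAABBCAABBBCABCAABBBCABCAABBBCABCABCAABB…ABCAABBBCABCABCAABBCAABBCAABBBCABCAABBBCABCAABBBCABCABCAAB  (len 386)
[9] BCAABBBCABCABCAABBCAABBCAABBBCABCAABBBCABCAABBBCABCABCAABB…CABCABCAABBCAABBBCABCABCAABBCAABBBCABCABCAABBCAABBCAABBBCA  (len 710)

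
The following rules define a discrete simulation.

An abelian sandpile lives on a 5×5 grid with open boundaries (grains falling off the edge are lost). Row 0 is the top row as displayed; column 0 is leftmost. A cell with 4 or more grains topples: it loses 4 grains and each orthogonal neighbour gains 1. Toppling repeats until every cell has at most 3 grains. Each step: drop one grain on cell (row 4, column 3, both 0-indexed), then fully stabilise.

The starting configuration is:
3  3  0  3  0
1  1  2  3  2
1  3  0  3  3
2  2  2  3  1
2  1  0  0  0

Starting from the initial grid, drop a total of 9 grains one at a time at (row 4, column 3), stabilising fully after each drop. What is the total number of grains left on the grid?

gen 0: 3  3  0  3  0
1  1  2  3  2
1  3  0  3  3
2  2  2  3  1
2  1  0  0  0
gen 1: 3  3  0  3  0
1  1  2  3  2
1  3  0  3  3
2  2  2  3  1
2  1  0  1  0
gen 2: 3  3  0  3  0
1  1  2  3  2
1  3  0  3  3
2  2  2  3  1
2  1  0  2  0
gen 3: 3  3  0  3  0
1  1  2  3  2
1  3  0  3  3
2  2  2  3  1
2  1  0  3  0
gen 4: 3  3  1  0  2
1  1  3  2  0
1  3  1  2  1
2  2  3  1  3
2  1  1  1  1
gen 5: 3  3  1  0  2
1  1  3  2  0
1  3  1  2  1
2  2  3  1  3
2  1  1  2  1
gen 6: 3  3  1  0  2
1  1  3  2  0
1  3  1  2  1
2  2  3  1  3
2  1  1  3  1
gen 7: 3  3  1  0  2
1  1  3  2  0
1  3  1  2  1
2  2  3  2  3
2  1  2  0  2
gen 8: 3  3  1  0  2
1  1  3  2  0
1  3  1  2  1
2  2  3  2  3
2  1  2  1  2
gen 9: 3  3  1  0  2
1  1  3  2  0
1  3  1  2  1
2  2  3  2  3
2  1  2  2  2

45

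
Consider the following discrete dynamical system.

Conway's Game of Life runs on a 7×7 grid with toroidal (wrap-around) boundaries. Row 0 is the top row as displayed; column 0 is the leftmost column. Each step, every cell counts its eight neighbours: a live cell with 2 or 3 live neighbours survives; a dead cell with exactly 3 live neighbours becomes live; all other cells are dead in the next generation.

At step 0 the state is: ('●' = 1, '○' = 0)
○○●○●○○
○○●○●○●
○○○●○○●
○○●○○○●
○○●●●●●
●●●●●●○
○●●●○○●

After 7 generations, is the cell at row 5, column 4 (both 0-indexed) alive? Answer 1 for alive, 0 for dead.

0

[0] ○○●○●○○
○○●○●○●
○○○●○○●
○○●○○○●
○○●●●●●
●●●●●●○
○●●●○○●
[1] ●○○○●○○
○○●○●○○
●○●●○○●
●○●○○○●
○○○○○○○
○○○○○○○
○○○○○○●
[2] ○○○●○●○
●○●○●●●
●○●○○●●
●○●●○○●
○○○○○○○
○○○○○○○
○○○○○○○
[3] ○○○●○●○
●○●○○○○
○○●○○○○
●○●●○●○
○○○○○○○
○○○○○○○
○○○○○○○
[4] ○○○○○○○
○●●●○○○
○○●○○○●
○●●●○○○
○○○○○○○
○○○○○○○
○○○○○○○
[5] ○○●○○○○
○●●●○○○
●○○○○○○
○●●●○○○
○○●○○○○
○○○○○○○
○○○○○○○
[6] ○●●●○○○
○●●●○○○
●○○○○○○
○●●●○○○
○●●●○○○
○○○○○○○
○○○○○○○
[7] ○●○●○○○
●○○●○○○
●○○○○○○
●○○●○○○
○●○●○○○
○○●○○○○
○○●○○○○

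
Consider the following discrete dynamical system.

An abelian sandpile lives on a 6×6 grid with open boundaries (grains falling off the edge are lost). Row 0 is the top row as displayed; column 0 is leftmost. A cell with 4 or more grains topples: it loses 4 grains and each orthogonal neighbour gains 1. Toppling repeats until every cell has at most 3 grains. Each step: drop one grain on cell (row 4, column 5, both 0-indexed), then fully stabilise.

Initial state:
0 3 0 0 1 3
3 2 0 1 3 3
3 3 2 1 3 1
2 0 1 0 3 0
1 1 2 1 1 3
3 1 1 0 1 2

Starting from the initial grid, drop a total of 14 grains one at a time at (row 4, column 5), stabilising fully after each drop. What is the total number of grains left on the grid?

step 0: 0 3 0 0 1 3
3 2 0 1 3 3
3 3 2 1 3 1
2 0 1 0 3 0
1 1 2 1 1 3
3 1 1 0 1 2
step 1: 0 3 0 0 1 3
3 2 0 1 3 3
3 3 2 1 3 1
2 0 1 0 3 1
1 1 2 1 2 0
3 1 1 0 1 3
step 2: 0 3 0 0 1 3
3 2 0 1 3 3
3 3 2 1 3 1
2 0 1 0 3 1
1 1 2 1 2 1
3 1 1 0 1 3
step 3: 0 3 0 0 1 3
3 2 0 1 3 3
3 3 2 1 3 1
2 0 1 0 3 1
1 1 2 1 2 2
3 1 1 0 1 3
step 4: 0 3 0 0 1 3
3 2 0 1 3 3
3 3 2 1 3 1
2 0 1 0 3 1
1 1 2 1 2 3
3 1 1 0 1 3
step 5: 0 3 0 0 1 3
3 2 0 1 3 3
3 3 2 1 3 1
2 0 1 0 3 2
1 1 2 1 3 1
3 1 1 0 2 0
step 6: 0 3 0 0 1 3
3 2 0 1 3 3
3 3 2 1 3 1
2 0 1 0 3 2
1 1 2 1 3 2
3 1 1 0 2 0
step 7: 0 3 0 0 1 3
3 2 0 1 3 3
3 3 2 1 3 1
2 0 1 0 3 2
1 1 2 1 3 3
3 1 1 0 2 0
step 8: 0 3 0 0 3 0
3 2 0 2 1 2
3 3 2 2 2 0
2 0 1 1 2 1
1 1 2 2 1 2
3 1 1 0 3 1
step 9: 0 3 0 0 3 0
3 2 0 2 1 2
3 3 2 2 2 0
2 0 1 1 2 1
1 1 2 2 1 3
3 1 1 0 3 1
step 10: 0 3 0 0 3 0
3 2 0 2 1 2
3 3 2 2 2 0
2 0 1 1 2 2
1 1 2 2 2 0
3 1 1 0 3 2
step 11: 0 3 0 0 3 0
3 2 0 2 1 2
3 3 2 2 2 0
2 0 1 1 2 2
1 1 2 2 2 1
3 1 1 0 3 2
step 12: 0 3 0 0 3 0
3 2 0 2 1 2
3 3 2 2 2 0
2 0 1 1 2 2
1 1 2 2 2 2
3 1 1 0 3 2
step 13: 0 3 0 0 3 0
3 2 0 2 1 2
3 3 2 2 2 0
2 0 1 1 2 2
1 1 2 2 2 3
3 1 1 0 3 2
step 14: 0 3 0 0 3 0
3 2 0 2 1 2
3 3 2 2 2 0
2 0 1 1 2 3
1 1 2 2 3 0
3 1 1 0 3 3

57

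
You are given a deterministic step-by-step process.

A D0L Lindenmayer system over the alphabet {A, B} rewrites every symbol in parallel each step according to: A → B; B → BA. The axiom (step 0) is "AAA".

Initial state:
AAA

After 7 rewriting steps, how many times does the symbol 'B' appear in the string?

39

k=0  AAA
k=1  BBB
k=2  BABABA
k=3  BABBABBAB
k=4  BABBABABBABABBA
k=5  BABBABABBABBABABBABBABAB
k=6  BABBABABBABBABABBABABBABBABABBABABBABBA
k=7  BABBABABBABBABABBABABBABBABABBABBABABBABABBABBABABBABBABABBABAB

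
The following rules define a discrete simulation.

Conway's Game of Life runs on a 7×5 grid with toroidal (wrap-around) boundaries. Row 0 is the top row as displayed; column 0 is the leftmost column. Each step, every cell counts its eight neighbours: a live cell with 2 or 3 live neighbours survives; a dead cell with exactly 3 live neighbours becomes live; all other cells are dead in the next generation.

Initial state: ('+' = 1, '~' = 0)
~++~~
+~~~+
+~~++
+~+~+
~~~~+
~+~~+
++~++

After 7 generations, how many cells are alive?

7

k=0  ~++~~
+~~~+
+~~++
+~+~+
~~~~+
~+~~+
++~++
k=1  ~~+~~
~~+~~
~~~~~
~+~~~
~+~~+
~++~~
~~~++
k=2  ~~+~~
~~~~~
~~~~~
+~~~~
~+~~~
~++~+
~+~+~
k=3  ~~+~~
~~~~~
~~~~~
~~~~~
~++~~
~+~+~
++~+~
k=4  ~++~~
~~~~~
~~~~~
~~~~~
~++~~
~~~++
++~++
k=5  ~++++
~~~~~
~~~~~
~~~~~
~~++~
~~~~~
~+~~~
k=6  ++++~
~~++~
~~~~~
~~~~~
~~~~~
~~+~~
++~+~
k=7  +~~~~
~~~++
~~~~~
~~~~~
~~~~~
~++~~
+~~+~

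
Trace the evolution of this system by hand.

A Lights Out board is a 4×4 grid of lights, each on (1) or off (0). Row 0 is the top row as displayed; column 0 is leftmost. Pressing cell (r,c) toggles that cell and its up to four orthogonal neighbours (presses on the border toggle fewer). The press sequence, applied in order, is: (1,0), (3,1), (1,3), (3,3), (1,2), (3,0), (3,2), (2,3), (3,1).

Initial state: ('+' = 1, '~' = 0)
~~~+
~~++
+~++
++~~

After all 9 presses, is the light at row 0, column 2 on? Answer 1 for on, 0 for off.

1

k=0  ~~~+
~~++
+~++
++~~
k=1  +~~+
++++
~~++
++~~
k=2  +~~+
++++
~+++
~~+~
k=3  +~~~
++~~
~++~
~~+~
k=4  +~~~
++~~
~+++
~~~+
k=5  +~+~
+~++
~+~+
~~~+
k=6  +~+~
+~++
++~+
++~+
k=7  +~+~
+~++
++++
+~+~
k=8  +~+~
+~+~
++~~
+~++
k=9  +~+~
+~+~
+~~~
~+~+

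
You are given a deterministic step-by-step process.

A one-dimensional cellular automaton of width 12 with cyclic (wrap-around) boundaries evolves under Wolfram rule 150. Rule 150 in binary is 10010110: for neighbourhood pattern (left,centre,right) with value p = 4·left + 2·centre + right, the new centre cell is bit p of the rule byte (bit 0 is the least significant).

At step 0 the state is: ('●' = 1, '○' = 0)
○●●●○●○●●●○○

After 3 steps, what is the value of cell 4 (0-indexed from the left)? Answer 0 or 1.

step 0: ○●●●○●○●●●○○
step 1: ●○●○○●○○●○●○
step 2: ●○●●●●●●●○●○
step 3: ●○○●●●●●○○●○

1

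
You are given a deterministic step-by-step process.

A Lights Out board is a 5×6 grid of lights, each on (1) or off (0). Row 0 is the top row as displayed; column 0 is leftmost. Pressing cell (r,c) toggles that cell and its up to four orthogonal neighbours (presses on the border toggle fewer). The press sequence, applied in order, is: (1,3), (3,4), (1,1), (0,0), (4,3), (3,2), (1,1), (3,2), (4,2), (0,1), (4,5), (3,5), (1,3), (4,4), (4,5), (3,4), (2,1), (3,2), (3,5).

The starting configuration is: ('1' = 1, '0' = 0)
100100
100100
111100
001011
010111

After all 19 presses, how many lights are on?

10

k=0  100100
100100
111100
001011
010111
k=1  100000
101010
111000
001011
010111
k=2  100000
101010
111010
001100
010101
k=3  110000
010010
101010
001100
010101
k=4  000000
110010
101010
001100
010101
k=5  000000
110010
101010
001000
011011
k=6  000000
110010
100010
010100
010011
k=7  010000
001010
110010
010100
010011
k=8  010000
001010
111010
001000
011011
k=9  010000
001010
111010
000000
000111
k=10  101000
011010
111010
000000
000111
k=11  101000
011010
111010
000001
000100
k=12  101000
011010
111011
000010
000101
k=13  101100
010100
111111
000010
000101
k=14  101100
010100
111111
000000
000010
k=15  101100
010100
111111
000001
000001
k=16  101100
010100
111101
000110
000011
k=17  101100
000100
000101
010110
000011
k=18  101100
000100
001101
001010
001011
k=19  101100
000100
001100
001001
001010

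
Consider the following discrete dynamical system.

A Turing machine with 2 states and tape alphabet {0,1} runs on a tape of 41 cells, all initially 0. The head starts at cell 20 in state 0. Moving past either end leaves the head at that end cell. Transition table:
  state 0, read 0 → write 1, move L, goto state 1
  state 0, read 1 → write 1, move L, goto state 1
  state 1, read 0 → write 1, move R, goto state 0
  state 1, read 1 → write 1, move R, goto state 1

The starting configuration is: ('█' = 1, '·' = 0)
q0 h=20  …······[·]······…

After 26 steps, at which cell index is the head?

0) q0 h=20  …······[·]······…
1) q1 h=19  …······[·]█·····…
2) q0 h=20  …·····█[█]······…
3) q1 h=19  …······[█]█·····…
4) q1 h=20  …·····█[█]······…
5) q1 h=21  …····██[·]······…
6) q0 h=22  …···███[·]······…
7) q1 h=21  …····██[█]█·····…
8) q1 h=22  …···███[█]······…
9) q1 h=23  …··████[·]······…
10) q0 h=24  …·█████[·]······…
11) q1 h=23  …··████[█]█·····…
12) q1 h=24  …·█████[█]······…
13) q1 h=25  …██████[·]······…
14) q0 h=26  …██████[·]······…
15) q1 h=25  …██████[█]█·····…
16) q1 h=26  …██████[█]······…
17) q1 h=27  …██████[·]······…
18) q0 h=28  …██████[·]······…
19) q1 h=27  …██████[█]█·····…
20) q1 h=28  …██████[█]······…
21) q1 h=29  …██████[·]······…
22) q0 h=30  …██████[·]······…
23) q1 h=29  …██████[█]█·····…
24) q1 h=30  …██████[█]······…
25) q1 h=31  …██████[·]······…
26) q0 h=32  …██████[·]······…

32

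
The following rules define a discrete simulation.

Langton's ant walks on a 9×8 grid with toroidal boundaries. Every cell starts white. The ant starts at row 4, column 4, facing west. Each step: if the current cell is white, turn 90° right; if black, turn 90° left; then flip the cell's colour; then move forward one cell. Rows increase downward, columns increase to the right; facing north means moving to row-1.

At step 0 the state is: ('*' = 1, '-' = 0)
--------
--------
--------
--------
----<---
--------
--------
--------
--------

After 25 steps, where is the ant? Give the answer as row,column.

5,6

k=0  --------
--------
--------
--------
----<---
--------
--------
--------
--------
k=1  --------
--------
--------
----^---
----*---
--------
--------
--------
--------
k=2  --------
--------
--------
----*>--
----*---
--------
--------
--------
--------
k=3  --------
--------
--------
----**--
----*v--
--------
--------
--------
--------
k=4  --------
--------
--------
----**--
----<*--
--------
--------
--------
--------
k=5  --------
--------
--------
----**--
-----*--
----v---
--------
--------
--------
k=6  --------
--------
--------
----**--
-----*--
---<*---
--------
--------
--------
k=7  --------
--------
--------
----**--
---^-*--
---**---
--------
--------
--------
k=8  --------
--------
--------
----**--
---*>*--
---**---
--------
--------
--------
k=9  --------
--------
--------
----**--
---***--
---*v---
--------
--------
--------
k=10  --------
--------
--------
----**--
---***--
---*->--
--------
--------
--------
k=11  --------
--------
--------
----**--
---***--
---*-*--
-----v--
--------
--------
k=12  --------
--------
--------
----**--
---***--
---*-*--
----<*--
--------
--------
k=13  --------
--------
--------
----**--
---***--
---*^*--
----**--
--------
--------
k=14  --------
--------
--------
----**--
---***--
---**>--
----**--
--------
--------
k=15  --------
--------
--------
----**--
---**^--
---**---
----**--
--------
--------
k=16  --------
--------
--------
----**--
---*<---
---**---
----**--
--------
--------
k=17  --------
--------
--------
----**--
---*----
---*v---
----**--
--------
--------
k=18  --------
--------
--------
----**--
---*----
---*->--
----**--
--------
--------
k=19  --------
--------
--------
----**--
---*----
---*-*--
----*v--
--------
--------
k=20  --------
--------
--------
----**--
---*----
---*-*--
----*->-
--------
--------
k=21  --------
--------
--------
----**--
---*----
---*-*--
----*-*-
------v-
--------
k=22  --------
--------
--------
----**--
---*----
---*-*--
----*-*-
-----<*-
--------
k=23  --------
--------
--------
----**--
---*----
---*-*--
----*^*-
-----**-
--------
k=24  --------
--------
--------
----**--
---*----
---*-*--
----**>-
-----**-
--------
k=25  --------
--------
--------
----**--
---*----
---*-*^-
----**--
-----**-
--------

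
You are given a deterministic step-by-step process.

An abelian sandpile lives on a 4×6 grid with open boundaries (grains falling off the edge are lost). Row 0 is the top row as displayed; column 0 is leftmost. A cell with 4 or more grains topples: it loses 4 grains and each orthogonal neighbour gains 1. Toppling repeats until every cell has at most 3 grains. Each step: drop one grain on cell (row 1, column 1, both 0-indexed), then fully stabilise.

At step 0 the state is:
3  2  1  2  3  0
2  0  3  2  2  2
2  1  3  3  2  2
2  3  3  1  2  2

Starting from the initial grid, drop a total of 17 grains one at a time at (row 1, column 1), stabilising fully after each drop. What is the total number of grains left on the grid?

0) 3  2  1  2  3  0
2  0  3  2  2  2
2  1  3  3  2  2
2  3  3  1  2  2
1) 3  2  1  2  3  0
2  1  3  2  2  2
2  1  3  3  2  2
2  3  3  1  2  2
2) 3  2  1  2  3  0
2  2  3  2  2  2
2  1  3  3  2  2
2  3  3  1  2  2
3) 3  2  1  2  3  0
2  3  3  2  2  2
2  1  3  3  2  2
2  3  3  1  2  2
4) 3  3  2  3  3  0
3  2  2  0  3  2
3  0  3  1  3  2
3  1  1  3  2  2
5) 3  3  2  3  3  0
3  3  2  0  3  2
3  0  3  1  3  2
3  1  1  3  2  2
6) 1  1  3  3  3  0
2  2  3  0  3  2
1  2  3  1  3  2
0  2  1  3  2  2
7) 1  1  3  3  3  0
2  3  3  0  3  2
1  2  3  1  3  2
0  2  1  3  2  2
8) 1  3  1  1  1  1
3  2  2  3  1  3
2  0  1  3  0  3
0  3  2  3  3  2
9) 1  3  1  1  1  1
3  3  2  3  1  3
2  0  1  3  0  3
0  3  2  3  3  2
10) 3  0  2  1  1  1
0  2  3  3  1  3
3  1  1  3  0  3
0  3  2  3  3  2
11) 3  0  2  1  1  1
0  3  3  3  1  3
3  1  1  3  0  3
0  3  2  3  3  2
12) 3  1  3  2  1  1
1  1  1  1  2  3
3  2  3  1  2  3
0  3  3  1  0  3
13) 3  1  3  2  1  1
1  2  1  1  2  3
3  2  3  1  2  3
0  3  3  1  0  3
14) 3  1  3  2  1  1
1  3  1  1  2  3
3  2  3  1  2  3
0  3  3  1  0  3
15) 3  2  3  2  1  1
2  0  2  1  2  3
3  3  3  1  2  3
0  3  3  1  0  3
16) 3  2  3  2  1  1
2  1  2  1  2  3
3  3  3  1  2  3
0  3  3  1  0  3
17) 3  2  3  2  1  1
2  2  2  1  2  3
3  3  3  1  2  3
0  3  3  1  0  3

49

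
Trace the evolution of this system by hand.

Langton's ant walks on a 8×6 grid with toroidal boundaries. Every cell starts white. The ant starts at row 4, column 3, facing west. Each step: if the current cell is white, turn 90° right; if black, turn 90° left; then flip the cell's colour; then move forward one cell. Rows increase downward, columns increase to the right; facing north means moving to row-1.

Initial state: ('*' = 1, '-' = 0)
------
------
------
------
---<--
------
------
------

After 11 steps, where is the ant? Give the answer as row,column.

6,4

step 0: ------
------
------
------
---<--
------
------
------
step 1: ------
------
------
---^--
---*--
------
------
------
step 2: ------
------
------
---*>-
---*--
------
------
------
step 3: ------
------
------
---**-
---*v-
------
------
------
step 4: ------
------
------
---**-
---<*-
------
------
------
step 5: ------
------
------
---**-
----*-
---v--
------
------
step 6: ------
------
------
---**-
----*-
--<*--
------
------
step 7: ------
------
------
---**-
--^-*-
--**--
------
------
step 8: ------
------
------
---**-
--*>*-
--**--
------
------
step 9: ------
------
------
---**-
--***-
--*v--
------
------
step 10: ------
------
------
---**-
--***-
--*->-
------
------
step 11: ------
------
------
---**-
--***-
--*-*-
----v-
------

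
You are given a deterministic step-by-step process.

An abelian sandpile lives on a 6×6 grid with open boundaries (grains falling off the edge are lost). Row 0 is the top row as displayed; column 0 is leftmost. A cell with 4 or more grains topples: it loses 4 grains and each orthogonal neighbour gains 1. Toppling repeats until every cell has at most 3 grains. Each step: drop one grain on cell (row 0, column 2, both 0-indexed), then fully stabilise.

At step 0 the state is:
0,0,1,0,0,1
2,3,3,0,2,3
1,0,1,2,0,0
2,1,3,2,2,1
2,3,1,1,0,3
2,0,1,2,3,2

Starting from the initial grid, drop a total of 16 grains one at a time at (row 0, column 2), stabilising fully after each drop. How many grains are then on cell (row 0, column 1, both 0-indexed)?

2

gen 0: 0,0,1,0,0,1
2,3,3,0,2,3
1,0,1,2,0,0
2,1,3,2,2,1
2,3,1,1,0,3
2,0,1,2,3,2
gen 1: 0,0,2,0,0,1
2,3,3,0,2,3
1,0,1,2,0,0
2,1,3,2,2,1
2,3,1,1,0,3
2,0,1,2,3,2
gen 2: 0,0,3,0,0,1
2,3,3,0,2,3
1,0,1,2,0,0
2,1,3,2,2,1
2,3,1,1,0,3
2,0,1,2,3,2
gen 3: 0,2,1,1,0,1
3,0,1,1,2,3
1,1,2,2,0,0
2,1,3,2,2,1
2,3,1,1,0,3
2,0,1,2,3,2
gen 4: 0,2,2,1,0,1
3,0,1,1,2,3
1,1,2,2,0,0
2,1,3,2,2,1
2,3,1,1,0,3
2,0,1,2,3,2
gen 5: 0,2,3,1,0,1
3,0,1,1,2,3
1,1,2,2,0,0
2,1,3,2,2,1
2,3,1,1,0,3
2,0,1,2,3,2
gen 6: 0,3,0,2,0,1
3,0,2,1,2,3
1,1,2,2,0,0
2,1,3,2,2,1
2,3,1,1,0,3
2,0,1,2,3,2
gen 7: 0,3,1,2,0,1
3,0,2,1,2,3
1,1,2,2,0,0
2,1,3,2,2,1
2,3,1,1,0,3
2,0,1,2,3,2
gen 8: 0,3,2,2,0,1
3,0,2,1,2,3
1,1,2,2,0,0
2,1,3,2,2,1
2,3,1,1,0,3
2,0,1,2,3,2
gen 9: 0,3,3,2,0,1
3,0,2,1,2,3
1,1,2,2,0,0
2,1,3,2,2,1
2,3,1,1,0,3
2,0,1,2,3,2
gen 10: 1,0,1,3,0,1
3,1,3,1,2,3
1,1,2,2,0,0
2,1,3,2,2,1
2,3,1,1,0,3
2,0,1,2,3,2
gen 11: 1,0,2,3,0,1
3,1,3,1,2,3
1,1,2,2,0,0
2,1,3,2,2,1
2,3,1,1,0,3
2,0,1,2,3,2
gen 12: 1,0,3,3,0,1
3,1,3,1,2,3
1,1,2,2,0,0
2,1,3,2,2,1
2,3,1,1,0,3
2,0,1,2,3,2
gen 13: 1,1,2,0,1,1
3,2,0,3,2,3
1,1,3,2,0,0
2,1,3,2,2,1
2,3,1,1,0,3
2,0,1,2,3,2
gen 14: 1,1,3,0,1,1
3,2,0,3,2,3
1,1,3,2,0,0
2,1,3,2,2,1
2,3,1,1,0,3
2,0,1,2,3,2
gen 15: 1,2,0,1,1,1
3,2,1,3,2,3
1,1,3,2,0,0
2,1,3,2,2,1
2,3,1,1,0,3
2,0,1,2,3,2
gen 16: 1,2,1,1,1,1
3,2,1,3,2,3
1,1,3,2,0,0
2,1,3,2,2,1
2,3,1,1,0,3
2,0,1,2,3,2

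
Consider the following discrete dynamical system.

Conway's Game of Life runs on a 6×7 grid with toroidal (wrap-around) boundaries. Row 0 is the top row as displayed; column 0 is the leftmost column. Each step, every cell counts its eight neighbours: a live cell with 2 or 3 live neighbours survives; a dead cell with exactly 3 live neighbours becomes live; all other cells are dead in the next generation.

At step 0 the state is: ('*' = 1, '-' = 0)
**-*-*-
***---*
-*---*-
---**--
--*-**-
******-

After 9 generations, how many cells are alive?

t=0: **-*-*-
***---*
-*---*-
---**--
--*-**-
******-
t=1: -----*-
----**-
-*-****
--**---
------*
*------
t=2: ----***
---*---
------*
*-**--*
-------
------*
t=3: ----***
----*-*
*-**--*
*-----*
*-----*
------*
t=4: *---*-*
----*--
-*-*---
-----*-
-----*-
-------
t=5: -----*-
*--***-
----*--
----*--
-------
-----**
t=6: -------
---*-**
-------
-------
-----*-
-----**
t=7: ----*--
-------
-------
-------
-----**
-----**
t=8: -----*-
-------
-------
-------
-----**
----*-*
t=9: -----*-
-------
-------
-------
-----**
----*-*

5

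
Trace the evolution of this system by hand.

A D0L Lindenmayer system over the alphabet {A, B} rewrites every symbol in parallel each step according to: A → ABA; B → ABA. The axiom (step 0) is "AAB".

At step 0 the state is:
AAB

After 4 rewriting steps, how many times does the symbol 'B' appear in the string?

t=0: AAB
t=1: ABAABAABA
t=2: ABAABAABAABAABAABAABAABAABA
t=3: ABAABAABAABAABAABAABAABAABAABAABAABAABAABAABAABAABAABAABAABAABAABAABAABAABAABAABA
t=4: ABAABAABAABAABAABAABAABAABAABAABAABAABAABAABAABAABAABAABAA…AABAABAABAABAABAABAABAABAABAABAABAABAABAABAABAABAABAABAABA  (len 243)

81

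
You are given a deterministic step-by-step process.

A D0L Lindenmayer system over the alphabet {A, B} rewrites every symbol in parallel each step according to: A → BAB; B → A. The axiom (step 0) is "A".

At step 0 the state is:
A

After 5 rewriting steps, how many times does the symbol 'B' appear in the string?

22

gen 0: A
gen 1: BAB
gen 2: ABABA
gen 3: BABABABABAB
gen 4: ABABABABABABABABABABA
gen 5: BABABABABABABABABABABABABABABABABABABABABAB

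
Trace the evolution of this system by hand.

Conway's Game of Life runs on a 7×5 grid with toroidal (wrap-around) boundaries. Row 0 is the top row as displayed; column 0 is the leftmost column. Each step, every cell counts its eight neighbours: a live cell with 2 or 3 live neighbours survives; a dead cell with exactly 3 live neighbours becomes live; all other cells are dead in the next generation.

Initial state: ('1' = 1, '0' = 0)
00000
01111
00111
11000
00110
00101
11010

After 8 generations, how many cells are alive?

k=0  00000
01111
00111
11000
00110
00101
11010
k=1  00000
11001
00000
11000
10111
10001
11111
k=2  00000
10000
00001
11110
00110
00000
01110
k=3  01100
00000
00111
11000
00011
01000
00100
k=4  01100
01000
11111
11000
01101
00110
00100
k=5  01100
00001
00011
00000
00001
00000
00000
k=6  00000
10101
00011
00011
00000
00000
00000
k=7  00000
10001
00100
00011
00000
00000
00000
k=8  00000
00000
10000
00010
00000
00000
00000

2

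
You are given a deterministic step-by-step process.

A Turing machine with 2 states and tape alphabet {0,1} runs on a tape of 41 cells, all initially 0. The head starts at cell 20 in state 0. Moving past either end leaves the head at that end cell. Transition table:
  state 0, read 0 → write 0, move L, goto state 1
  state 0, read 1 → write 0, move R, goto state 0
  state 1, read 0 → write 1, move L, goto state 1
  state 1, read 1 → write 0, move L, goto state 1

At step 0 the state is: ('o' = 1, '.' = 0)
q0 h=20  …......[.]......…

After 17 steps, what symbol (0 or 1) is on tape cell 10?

1

gen 0: q0 h=20  …......[.]......…
gen 1: q1 h=19  …......[.]......…
gen 2: q1 h=18  …......[.]o.....…
gen 3: q1 h=17  …......[.]oo....…
gen 4: q1 h=16  …......[.]ooo...…
gen 5: q1 h=15  …......[.]oooo..…
gen 6: q1 h=14  …......[.]ooooo.…
gen 7: q1 h=13  …......[.]oooooo…
gen 8: q1 h=12  …......[.]oooooo…
gen 9: q1 h=11  …......[.]oooooo…
gen 10: q1 h=10  …......[.]oooooo…
gen 11: q1 h= 9  …......[.]oooooo…
gen 12: q1 h= 8  …......[.]oooooo…
gen 13: q1 h= 7  …......[.]oooooo…
gen 14: q1 h= 6  |......[.]oooooo…
gen 15: q1 h= 5  |.....[.]oooooo…
gen 16: q1 h= 4  |....[.]oooooo…
gen 17: q1 h= 3  |...[.]oooooo…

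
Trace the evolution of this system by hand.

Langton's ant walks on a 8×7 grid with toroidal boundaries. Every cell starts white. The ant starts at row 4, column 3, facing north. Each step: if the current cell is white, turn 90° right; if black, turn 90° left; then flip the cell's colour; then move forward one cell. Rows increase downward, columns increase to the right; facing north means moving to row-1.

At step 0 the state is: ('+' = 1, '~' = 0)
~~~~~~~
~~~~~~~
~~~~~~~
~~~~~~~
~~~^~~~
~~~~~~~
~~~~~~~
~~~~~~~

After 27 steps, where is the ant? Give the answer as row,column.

0) ~~~~~~~
~~~~~~~
~~~~~~~
~~~~~~~
~~~^~~~
~~~~~~~
~~~~~~~
~~~~~~~
1) ~~~~~~~
~~~~~~~
~~~~~~~
~~~~~~~
~~~+>~~
~~~~~~~
~~~~~~~
~~~~~~~
2) ~~~~~~~
~~~~~~~
~~~~~~~
~~~~~~~
~~~++~~
~~~~v~~
~~~~~~~
~~~~~~~
3) ~~~~~~~
~~~~~~~
~~~~~~~
~~~~~~~
~~~++~~
~~~<+~~
~~~~~~~
~~~~~~~
4) ~~~~~~~
~~~~~~~
~~~~~~~
~~~~~~~
~~~^+~~
~~~++~~
~~~~~~~
~~~~~~~
5) ~~~~~~~
~~~~~~~
~~~~~~~
~~~~~~~
~~<~+~~
~~~++~~
~~~~~~~
~~~~~~~
6) ~~~~~~~
~~~~~~~
~~~~~~~
~~^~~~~
~~+~+~~
~~~++~~
~~~~~~~
~~~~~~~
7) ~~~~~~~
~~~~~~~
~~~~~~~
~~+>~~~
~~+~+~~
~~~++~~
~~~~~~~
~~~~~~~
8) ~~~~~~~
~~~~~~~
~~~~~~~
~~++~~~
~~+v+~~
~~~++~~
~~~~~~~
~~~~~~~
9) ~~~~~~~
~~~~~~~
~~~~~~~
~~++~~~
~~<++~~
~~~++~~
~~~~~~~
~~~~~~~
10) ~~~~~~~
~~~~~~~
~~~~~~~
~~++~~~
~~~++~~
~~v++~~
~~~~~~~
~~~~~~~
11) ~~~~~~~
~~~~~~~
~~~~~~~
~~++~~~
~~~++~~
~<+++~~
~~~~~~~
~~~~~~~
12) ~~~~~~~
~~~~~~~
~~~~~~~
~~++~~~
~^~++~~
~++++~~
~~~~~~~
~~~~~~~
13) ~~~~~~~
~~~~~~~
~~~~~~~
~~++~~~
~+>++~~
~++++~~
~~~~~~~
~~~~~~~
14) ~~~~~~~
~~~~~~~
~~~~~~~
~~++~~~
~++++~~
~+v++~~
~~~~~~~
~~~~~~~
15) ~~~~~~~
~~~~~~~
~~~~~~~
~~++~~~
~++++~~
~+~>+~~
~~~~~~~
~~~~~~~
16) ~~~~~~~
~~~~~~~
~~~~~~~
~~++~~~
~++^+~~
~+~~+~~
~~~~~~~
~~~~~~~
17) ~~~~~~~
~~~~~~~
~~~~~~~
~~++~~~
~+<~+~~
~+~~+~~
~~~~~~~
~~~~~~~
18) ~~~~~~~
~~~~~~~
~~~~~~~
~~++~~~
~+~~+~~
~+v~+~~
~~~~~~~
~~~~~~~
19) ~~~~~~~
~~~~~~~
~~~~~~~
~~++~~~
~+~~+~~
~<+~+~~
~~~~~~~
~~~~~~~
20) ~~~~~~~
~~~~~~~
~~~~~~~
~~++~~~
~+~~+~~
~~+~+~~
~v~~~~~
~~~~~~~
21) ~~~~~~~
~~~~~~~
~~~~~~~
~~++~~~
~+~~+~~
~~+~+~~
<+~~~~~
~~~~~~~
22) ~~~~~~~
~~~~~~~
~~~~~~~
~~++~~~
~+~~+~~
^~+~+~~
++~~~~~
~~~~~~~
23) ~~~~~~~
~~~~~~~
~~~~~~~
~~++~~~
~+~~+~~
+>+~+~~
++~~~~~
~~~~~~~
24) ~~~~~~~
~~~~~~~
~~~~~~~
~~++~~~
~+~~+~~
+++~+~~
+v~~~~~
~~~~~~~
25) ~~~~~~~
~~~~~~~
~~~~~~~
~~++~~~
~+~~+~~
+++~+~~
+~>~~~~
~~~~~~~
26) ~~~~~~~
~~~~~~~
~~~~~~~
~~++~~~
~+~~+~~
+++~+~~
+~+~~~~
~~v~~~~
27) ~~~~~~~
~~~~~~~
~~~~~~~
~~++~~~
~+~~+~~
+++~+~~
+~+~~~~
~<+~~~~

7,1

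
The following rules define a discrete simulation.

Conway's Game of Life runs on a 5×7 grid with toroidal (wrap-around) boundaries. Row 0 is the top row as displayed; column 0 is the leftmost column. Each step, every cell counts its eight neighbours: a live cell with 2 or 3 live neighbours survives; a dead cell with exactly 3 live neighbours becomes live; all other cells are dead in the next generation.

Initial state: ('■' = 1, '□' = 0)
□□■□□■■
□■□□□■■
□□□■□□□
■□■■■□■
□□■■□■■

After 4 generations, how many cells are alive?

step 0: □□■□□■■
□■□□□■■
□□□■□□□
■□■■■□■
□□■■□■■
step 1: □■■■□□□
■□■□■■■
□■□■□□□
■■□□□□■
□□□□□□□
step 2: ■■■■■■■
■□□□■■■
□□□■■□□
■■■□□□□
□□□□□□□
step 3: □■■■□□□
□□□□□□□
□□■■■□□
□■■■□□□
□□□□■■□
step 4: □□■■■□□
□■□□■□□
□■□□■□□
□■□□□■□
□□□□■□□

10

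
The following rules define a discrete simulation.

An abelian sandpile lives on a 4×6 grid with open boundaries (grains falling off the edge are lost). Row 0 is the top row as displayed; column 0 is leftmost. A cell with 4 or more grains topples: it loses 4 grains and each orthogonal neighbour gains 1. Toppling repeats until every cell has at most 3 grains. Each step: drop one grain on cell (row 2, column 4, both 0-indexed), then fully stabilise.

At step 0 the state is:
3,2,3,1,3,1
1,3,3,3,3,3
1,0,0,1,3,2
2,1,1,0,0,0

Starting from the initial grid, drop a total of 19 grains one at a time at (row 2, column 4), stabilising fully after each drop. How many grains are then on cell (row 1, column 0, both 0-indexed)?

3

[0] 3,2,3,1,3,1
1,3,3,3,3,3
1,0,0,1,3,2
2,1,1,0,0,0
[1] 0,1,2,0,1,3
3,1,2,2,3,1
1,1,1,3,2,0
2,1,1,0,1,1
[2] 0,1,2,0,1,3
3,1,2,2,3,1
1,1,1,3,3,0
2,1,1,0,1,1
[3] 0,1,2,1,2,3
3,1,3,0,1,2
1,1,2,1,2,1
2,1,1,1,2,1
[4] 0,1,2,1,2,3
3,1,3,0,1,2
1,1,2,1,3,1
2,1,1,1,2,1
[5] 0,1,2,1,2,3
3,1,3,0,2,2
1,1,2,2,0,2
2,1,1,1,3,1
[6] 0,1,2,1,2,3
3,1,3,0,2,2
1,1,2,2,1,2
2,1,1,1,3,1
[7] 0,1,2,1,2,3
3,1,3,0,2,2
1,1,2,2,2,2
2,1,1,1,3,1
[8] 0,1,2,1,2,3
3,1,3,0,2,2
1,1,2,2,3,2
2,1,1,1,3,1
[9] 0,1,2,1,2,3
3,1,3,0,3,2
1,1,2,3,1,3
2,1,1,2,0,2
[10] 0,1,2,1,2,3
3,1,3,0,3,2
1,1,2,3,2,3
2,1,1,2,0,2
[11] 0,1,2,1,2,3
3,1,3,0,3,2
1,1,2,3,3,3
2,1,1,2,0,2
[12] 0,1,2,2,0,1
3,1,3,2,2,1
1,1,3,0,3,1
2,1,1,3,1,3
[13] 0,1,2,2,0,1
3,1,3,2,3,1
1,1,3,1,0,2
2,1,1,3,2,3
[14] 0,1,2,2,0,1
3,1,3,2,3,1
1,1,3,1,1,2
2,1,1,3,2,3
[15] 0,1,2,2,0,1
3,1,3,2,3,1
1,1,3,1,2,2
2,1,1,3,2,3
[16] 0,1,2,2,0,1
3,1,3,2,3,1
1,1,3,1,3,2
2,1,1,3,2,3
[17] 0,1,2,2,1,1
3,1,3,3,0,2
1,1,3,2,1,3
2,1,1,3,3,3
[18] 0,1,2,2,1,1
3,1,3,3,0,2
1,1,3,2,2,3
2,1,1,3,3,3
[19] 0,1,2,2,1,1
3,1,3,3,0,2
1,1,3,2,3,3
2,1,1,3,3,3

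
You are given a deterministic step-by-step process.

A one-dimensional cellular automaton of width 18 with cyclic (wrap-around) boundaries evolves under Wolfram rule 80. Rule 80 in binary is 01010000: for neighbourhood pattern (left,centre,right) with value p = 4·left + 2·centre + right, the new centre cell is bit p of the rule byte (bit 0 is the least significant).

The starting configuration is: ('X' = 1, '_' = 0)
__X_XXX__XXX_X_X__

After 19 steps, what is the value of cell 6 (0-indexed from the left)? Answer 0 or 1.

k=0  __X_XXX__XXX_X_X__
k=1  ______XX___X____X_
k=2  _______XX___X____X
k=3  X_______XX___X____
k=4  _X_______XX___X___
k=5  __X_______XX___X__
k=6  ___X_______XX___X_
k=7  ____X_______XX___X
k=8  X____X_______XX___
k=9  _X____X_______XX__
k=10  __X____X_______XX_
k=11  ___X____X_______XX
k=12  X___X____X_______X
k=13  XX___X____X_______
k=14  _XX___X____X______
k=15  __XX___X____X_____
k=16  ___XX___X____X____
k=17  ____XX___X____X___
k=18  _____XX___X____X__
k=19  ______XX___X____X_

1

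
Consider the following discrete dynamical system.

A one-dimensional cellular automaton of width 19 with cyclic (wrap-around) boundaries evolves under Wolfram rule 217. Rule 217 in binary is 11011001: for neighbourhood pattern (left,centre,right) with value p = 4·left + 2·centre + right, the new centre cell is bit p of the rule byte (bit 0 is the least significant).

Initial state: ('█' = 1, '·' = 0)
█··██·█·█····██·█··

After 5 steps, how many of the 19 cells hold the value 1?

gen 0: █··██·█·█····██·█··
gen 1: ·█·██····███·██··█·
gen 2: ···█████·███·███··█
gen 3: ██·█████·███·████··
gen 4: ██·█████·███·█████·
gen 5: ██·█████·███·█████·

15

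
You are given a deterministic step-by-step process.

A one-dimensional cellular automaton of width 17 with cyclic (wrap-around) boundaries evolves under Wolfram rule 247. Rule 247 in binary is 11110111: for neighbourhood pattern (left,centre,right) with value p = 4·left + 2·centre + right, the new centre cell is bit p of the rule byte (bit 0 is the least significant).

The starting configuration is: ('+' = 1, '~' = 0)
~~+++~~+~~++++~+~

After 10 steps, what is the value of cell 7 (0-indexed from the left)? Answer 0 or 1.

gen 0: ~~+++~~+~~++++~+~
gen 1: ++~+++++++~++++++
gen 2: +++~+++++++~+++++
gen 3: ++++~+++++++~++++
gen 4: +++++~+++++++~+++
gen 5: ++++++~+++++++~++
gen 6: +++++++~+++++++~+
gen 7: ++++++++~+++++++~
gen 8: ~++++++++~+++++++
gen 9: +~++++++++~++++++
gen 10: ++~++++++++~+++++

1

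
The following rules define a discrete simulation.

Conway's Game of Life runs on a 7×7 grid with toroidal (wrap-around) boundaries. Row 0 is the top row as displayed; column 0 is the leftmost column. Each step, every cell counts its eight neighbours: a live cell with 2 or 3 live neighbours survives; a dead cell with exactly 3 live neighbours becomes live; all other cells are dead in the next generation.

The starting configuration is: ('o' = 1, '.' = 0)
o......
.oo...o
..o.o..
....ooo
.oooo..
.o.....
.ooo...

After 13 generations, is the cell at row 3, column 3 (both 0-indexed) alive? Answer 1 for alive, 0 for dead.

0) o......
.oo...o
..o.o..
....ooo
.oooo..
.o.....
.ooo...
1) o..o...
oooo...
ooo.o.o
.o.....
ooooo..
o...o..
ooo....
2) ...o..o
....o..
......o
....ooo
o.ooo..
....o.o
o.oo..o
3) o.ooooo
.....o.
....o.o
o...o.o
o......
....o.o
o.ooo.o
4) o.o....
o......
o...o.o
o.....o
o......
.o..o.o
..o....
5) .......
o......
.o...o.
.o...o.
.o...o.
oo.....
o.oo...
6) .o.....
.......
oo....o
ooo.ooo
.oo...o
o.....o
o.o....
7) .o.....
.o.....
..o....
...o...
..oo...
..o...o
o.....o
8) .o.....
.oo....
..o....
...o...
..oo...
oooo..o
oo....o
9) .......
.oo....
.ooo...
...o...
o...o..
...o..o
......o
10) .......
.o.o...
.o.o...
.o.oo..
...oo..
o....oo
.......
11) .......
.......
oo.o...
.......
o.oo..o
....ooo
......o
12) .......
.......
.......
...o..o
o..oo.o
...oo..
......o
13) .......
.......
.......
o..oooo
o.o...o
o..oo.o
.......

1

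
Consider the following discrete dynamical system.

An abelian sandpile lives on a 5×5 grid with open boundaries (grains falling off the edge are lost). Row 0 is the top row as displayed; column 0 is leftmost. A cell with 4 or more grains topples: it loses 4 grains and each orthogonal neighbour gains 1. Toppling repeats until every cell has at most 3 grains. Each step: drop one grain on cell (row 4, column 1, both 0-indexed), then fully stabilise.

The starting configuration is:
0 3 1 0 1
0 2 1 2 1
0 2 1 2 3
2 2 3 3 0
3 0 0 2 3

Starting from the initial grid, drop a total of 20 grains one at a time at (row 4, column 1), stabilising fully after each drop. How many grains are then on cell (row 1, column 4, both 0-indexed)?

2

[0] 0 3 1 0 1
0 2 1 2 1
0 2 1 2 3
2 2 3 3 0
3 0 0 2 3
[1] 0 3 1 0 1
0 2 1 2 1
0 2 1 2 3
2 2 3 3 0
3 1 0 2 3
[2] 0 3 1 0 1
0 2 1 2 1
0 2 1 2 3
2 2 3 3 0
3 2 0 2 3
[3] 0 3 1 0 1
0 2 1 2 1
0 2 1 2 3
2 2 3 3 0
3 3 0 2 3
[4] 0 3 1 0 1
0 2 1 2 1
0 2 1 2 3
3 3 3 3 0
0 1 1 2 3
[5] 0 3 1 0 1
0 2 1 2 1
0 2 1 2 3
3 3 3 3 0
0 2 1 2 3
[6] 0 3 1 0 1
0 2 1 2 1
0 2 1 2 3
3 3 3 3 0
0 3 1 2 3
[7] 0 3 1 0 1
0 2 1 2 1
1 3 2 3 3
0 2 1 0 1
2 1 3 3 3
[8] 0 3 1 0 1
0 2 1 2 1
1 3 2 3 3
0 2 1 0 1
2 2 3 3 3
[9] 0 3 1 0 1
0 2 1 2 1
1 3 2 3 3
0 2 1 0 1
2 3 3 3 3
[10] 0 3 1 0 1
0 2 1 2 1
1 3 2 3 3
0 3 2 1 2
3 1 1 1 0
[11] 0 3 1 0 1
0 2 1 2 1
1 3 2 3 3
0 3 2 1 2
3 2 1 1 0
[12] 0 3 1 0 1
0 2 1 2 1
1 3 2 3 3
0 3 2 1 2
3 3 1 1 0
[13] 0 3 1 0 1
0 3 1 2 1
2 0 3 3 3
2 1 3 1 2
0 2 2 1 0
[14] 0 3 1 0 1
0 3 1 2 1
2 0 3 3 3
2 1 3 1 2
0 3 2 1 0
[15] 0 3 1 0 1
0 3 1 2 1
2 0 3 3 3
2 2 3 1 2
1 0 3 1 0
[16] 0 3 1 0 1
0 3 1 2 1
2 0 3 3 3
2 2 3 1 2
1 1 3 1 0
[17] 0 3 1 0 1
0 3 1 2 1
2 0 3 3 3
2 2 3 1 2
1 2 3 1 0
[18] 0 3 1 0 1
0 3 1 2 1
2 0 3 3 3
2 2 3 1 2
1 3 3 1 0
[19] 0 3 1 0 1
0 3 2 3 2
2 2 1 1 0
3 0 2 3 3
2 2 1 2 0
[20] 0 3 1 0 1
0 3 2 3 2
2 2 1 1 0
3 0 2 3 3
2 3 1 2 0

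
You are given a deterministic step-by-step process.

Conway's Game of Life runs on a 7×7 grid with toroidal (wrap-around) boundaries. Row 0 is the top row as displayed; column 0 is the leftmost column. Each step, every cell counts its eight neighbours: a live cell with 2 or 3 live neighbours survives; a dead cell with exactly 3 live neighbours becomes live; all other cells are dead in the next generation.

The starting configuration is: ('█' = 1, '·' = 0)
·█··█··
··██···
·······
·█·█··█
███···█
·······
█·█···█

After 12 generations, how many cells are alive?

2

step 0: ·█··█··
··██···
·······
·█·█··█
███···█
·······
█·█···█
step 1: ██·····
··██···
···█···
·█····█
·██···█
··█····
██·····
step 2: █······
·███···
···█···
·█·····
·██····
··█····
█·█····
step 3: █··█···
·███···
·█·█···
·█·····
·██····
··██···
·······
step 4: ·█·█···
██·██··
██·█···
██·····
·█·█···
·███···
··██···
step 5: ██·····
···██··
···██·█
·······
···█···
·█··█··
····█··
step 6: ···██··
█·████·
···███·
···██··
·······
···██··
██·····
step 7: █····██
··█···█
······█
···█·█·
·······
·······
··█····
step 8: ██···██
·······
·····██
·······
·······
·······
······█
step 9: █····██
·······
·······
·······
·······
·······
·····██
step 10: █····█·
······█
·······
·······
·······
·······
█····█·
step 11: █····█·
······█
·······
·······
·······
·······
·······
step 12: ······█
······█
·······
·······
·······
·······
·······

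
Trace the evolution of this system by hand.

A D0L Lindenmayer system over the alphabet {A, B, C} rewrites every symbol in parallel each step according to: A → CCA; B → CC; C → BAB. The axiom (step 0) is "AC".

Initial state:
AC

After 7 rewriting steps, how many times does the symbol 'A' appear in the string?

step 0: AC
step 1: CCABAB
step 2: BABBABCCACCCCACC
step 3: CCCCACCCCCCACCBABBABCCABABBABBABBABCCABABBAB
step 4: BABBABBABBABCCABABBABBABBABBABBABCCABABBABCCCCACCCCCCACCBABBABCCACCCCACCCCCCACCCCCCACCCCCCACCBABBABCCACCCCACCCCCCACC
step 5: CCCCACCCCCCACCCCCCACCCCCCACCBABBABCCACCCCACCCCCCACCCCCCACC…CCCCACCBABBABCCABABBABBABBABCCABABBABBABBABBABBABCCABABBAB  (len 316)
step 6: BABBABBABBABCCABABBABBABBABBABBABCCABABBABBABBABBABBABCCAB…CCCCACCCCCCACCCCCCACCCCCCACCCCCCACCBABBABCCACCCCACCCCCCACC  (len 836)
step 7: CCCCACCCCCCACCCCCCACCCCCCACCBABBABCCACCCCACCCCCCACCCCCCACC…CCCCACCBABBABCCABABBABBABBABCCABABBABBABBABBABBABCCABABBAB  (len 2268)

596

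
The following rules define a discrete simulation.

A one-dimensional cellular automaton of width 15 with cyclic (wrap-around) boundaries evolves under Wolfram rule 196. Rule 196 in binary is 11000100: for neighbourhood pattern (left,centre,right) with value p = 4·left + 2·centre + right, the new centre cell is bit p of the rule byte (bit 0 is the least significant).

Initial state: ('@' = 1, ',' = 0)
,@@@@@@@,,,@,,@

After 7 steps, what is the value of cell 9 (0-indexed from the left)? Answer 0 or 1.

0

step 0: ,@@@@@@@,,,@,,@
step 1: ,,@@@@@@,,,@,,@
step 2: ,,,@@@@@,,,@,,@
step 3: ,,,,@@@@,,,@,,@
step 4: ,,,,,@@@,,,@,,@
step 5: ,,,,,,@@,,,@,,@
step 6: ,,,,,,,@,,,@,,@
step 7: ,,,,,,,@,,,@,,@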